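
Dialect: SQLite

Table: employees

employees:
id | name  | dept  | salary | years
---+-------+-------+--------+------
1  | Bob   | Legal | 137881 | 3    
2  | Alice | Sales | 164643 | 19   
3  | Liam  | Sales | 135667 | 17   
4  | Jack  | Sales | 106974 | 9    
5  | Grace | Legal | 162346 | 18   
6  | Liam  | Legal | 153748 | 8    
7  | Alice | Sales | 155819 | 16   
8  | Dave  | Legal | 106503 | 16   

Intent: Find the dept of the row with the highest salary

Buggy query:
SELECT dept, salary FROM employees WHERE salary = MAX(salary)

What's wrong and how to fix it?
Bug: WHERE is evaluated per row; an aggregate over the whole table isn't defined there

Fix: Wrap MAX in a scalar subquery so WHERE compares against a single value

Corrected query:
SELECT dept, salary FROM employees WHERE salary = (SELECT MAX(salary) FROM employees)

Result:
dept  | salary
------+-------
Sales | 164643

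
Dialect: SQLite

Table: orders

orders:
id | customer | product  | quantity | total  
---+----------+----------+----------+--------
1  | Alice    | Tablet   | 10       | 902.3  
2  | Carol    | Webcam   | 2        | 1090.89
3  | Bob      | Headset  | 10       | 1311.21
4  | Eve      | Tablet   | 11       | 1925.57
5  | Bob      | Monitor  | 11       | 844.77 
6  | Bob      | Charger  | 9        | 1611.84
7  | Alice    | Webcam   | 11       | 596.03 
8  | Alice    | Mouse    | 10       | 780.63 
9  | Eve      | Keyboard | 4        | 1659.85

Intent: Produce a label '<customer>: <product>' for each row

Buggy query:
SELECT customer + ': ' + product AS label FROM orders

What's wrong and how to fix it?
Bug: '+' is numeric addition; on text columns SQLite converts them to 0 instead of concatenating

Fix: Replace + with || to concatenate text

Corrected query:
SELECT customer || ': ' || product AS label FROM orders

Result:
label        
-------------
Alice: Tablet
Carol: Webcam
Bob: Headset 
Eve: Tablet  
Bob: Monitor 
Bob: Charger 
Alice: Webcam
Alice: Mouse 
Eve: Keyboard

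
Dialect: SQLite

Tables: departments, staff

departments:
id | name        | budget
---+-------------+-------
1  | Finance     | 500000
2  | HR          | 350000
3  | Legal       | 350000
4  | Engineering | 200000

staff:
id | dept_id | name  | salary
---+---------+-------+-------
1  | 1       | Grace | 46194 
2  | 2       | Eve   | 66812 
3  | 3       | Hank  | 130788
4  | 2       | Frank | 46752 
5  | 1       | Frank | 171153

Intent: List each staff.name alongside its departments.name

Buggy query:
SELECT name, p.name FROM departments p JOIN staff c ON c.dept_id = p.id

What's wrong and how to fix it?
Bug: 'name' exists in both joined tables, so the database can't tell which one is meant

Fix: Prefix ambiguous columns with the table alias

Corrected query:
SELECT c.name, p.name FROM departments p JOIN staff c ON c.dept_id = p.id

Result:
name  | name   
------+--------
Grace | Finance
Eve   | HR     
Hank  | Legal  
Frank | HR     
Frank | Finance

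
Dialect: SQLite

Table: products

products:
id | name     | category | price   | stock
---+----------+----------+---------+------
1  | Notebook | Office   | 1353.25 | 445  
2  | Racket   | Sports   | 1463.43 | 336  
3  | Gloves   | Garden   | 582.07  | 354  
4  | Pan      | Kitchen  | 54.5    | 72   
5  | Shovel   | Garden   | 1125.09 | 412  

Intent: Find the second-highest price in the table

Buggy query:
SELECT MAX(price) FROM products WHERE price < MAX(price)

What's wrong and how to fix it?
Bug: MAX(price) on the right of the comparison is an aggregate-in-WHERE error

Fix: Put the inner MAX in a scalar subquery

Corrected query:
SELECT MAX(price) FROM products WHERE price < (SELECT MAX(price) FROM products)

Result:
MAX(price)
----------
1353.25   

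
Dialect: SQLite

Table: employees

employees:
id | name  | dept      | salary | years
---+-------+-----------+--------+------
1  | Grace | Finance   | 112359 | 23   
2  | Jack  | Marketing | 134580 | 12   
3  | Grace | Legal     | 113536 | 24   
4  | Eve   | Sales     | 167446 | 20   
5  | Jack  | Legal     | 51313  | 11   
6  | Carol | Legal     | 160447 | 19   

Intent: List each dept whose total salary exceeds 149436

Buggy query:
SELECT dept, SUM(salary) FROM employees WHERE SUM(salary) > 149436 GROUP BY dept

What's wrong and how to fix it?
Bug: Aggregate functions cannot appear in a WHERE clause

Fix: Use HAVING (which filters groups after aggregation) instead of WHERE

Corrected query:
SELECT dept, SUM(salary) FROM employees GROUP BY dept HAVING SUM(salary) > 149436

Result:
dept  | SUM(salary)
------+------------
Legal | 325296     
Sales | 167446     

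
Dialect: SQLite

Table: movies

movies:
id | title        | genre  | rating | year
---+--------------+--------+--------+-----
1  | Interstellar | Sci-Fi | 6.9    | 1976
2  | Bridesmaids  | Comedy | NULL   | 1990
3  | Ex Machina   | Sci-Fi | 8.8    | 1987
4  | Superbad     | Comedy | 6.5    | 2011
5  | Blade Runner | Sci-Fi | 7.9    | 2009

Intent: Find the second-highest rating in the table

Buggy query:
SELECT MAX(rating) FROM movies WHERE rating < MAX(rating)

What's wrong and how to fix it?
Bug: The inner MAX is an aggregate inside WHERE, which is not allowed

Fix: Compute the overall MAX in a subquery, then take MAX of rows below it

Corrected query:
SELECT MAX(rating) FROM movies WHERE rating < (SELECT MAX(rating) FROM movies)

Result:
MAX(rating)
-----------
7.9        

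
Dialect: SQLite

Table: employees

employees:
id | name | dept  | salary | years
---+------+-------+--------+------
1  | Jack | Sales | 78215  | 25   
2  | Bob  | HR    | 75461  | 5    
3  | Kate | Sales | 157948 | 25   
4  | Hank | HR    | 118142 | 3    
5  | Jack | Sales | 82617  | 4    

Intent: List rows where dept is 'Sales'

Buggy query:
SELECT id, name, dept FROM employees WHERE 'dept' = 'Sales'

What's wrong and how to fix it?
Bug: 'dept' in single quotes is a string literal, not the column; the comparison is literal-vs-literal and never true

Fix: Remove the quotes around the column name (or use double quotes for an identifier)

Corrected query:
SELECT id, name, dept FROM employees WHERE dept = 'Sales'

Result:
id | name | dept 
---+------+------
1  | Jack | Sales
3  | Kate | Sales
5  | Jack | Sales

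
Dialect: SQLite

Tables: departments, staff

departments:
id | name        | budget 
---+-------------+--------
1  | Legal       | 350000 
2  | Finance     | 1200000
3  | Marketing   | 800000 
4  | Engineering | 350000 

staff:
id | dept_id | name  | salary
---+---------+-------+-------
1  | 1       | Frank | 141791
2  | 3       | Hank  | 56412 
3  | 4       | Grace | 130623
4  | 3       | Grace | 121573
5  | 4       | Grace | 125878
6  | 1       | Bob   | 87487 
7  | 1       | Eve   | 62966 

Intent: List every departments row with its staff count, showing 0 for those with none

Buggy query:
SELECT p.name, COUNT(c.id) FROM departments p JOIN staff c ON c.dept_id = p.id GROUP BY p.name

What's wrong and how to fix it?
Bug: An inner join excludes parents with zero children

Fix: Switch to LEFT JOIN to retain unmatched parent rows

Corrected query:
SELECT p.name, COUNT(c.id) FROM departments p LEFT JOIN staff c ON c.dept_id = p.id GROUP BY p.name

Result:
name        | COUNT(c.id)
------------+------------
Engineering | 2          
Finance     | 0          
Legal       | 3          
Marketing   | 2          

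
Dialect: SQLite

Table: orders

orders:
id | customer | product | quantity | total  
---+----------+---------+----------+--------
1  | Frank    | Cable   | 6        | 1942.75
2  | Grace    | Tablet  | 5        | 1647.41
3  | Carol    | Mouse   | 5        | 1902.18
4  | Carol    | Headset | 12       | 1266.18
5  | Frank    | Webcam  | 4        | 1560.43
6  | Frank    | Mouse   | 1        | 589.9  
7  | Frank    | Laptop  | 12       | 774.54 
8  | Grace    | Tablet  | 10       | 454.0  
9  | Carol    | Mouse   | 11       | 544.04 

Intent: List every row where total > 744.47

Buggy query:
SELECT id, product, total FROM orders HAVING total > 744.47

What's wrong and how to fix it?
Bug: This is a non-aggregate query (no GROUP BY, no aggregates), so in SQLite the HAVING clause is invalid here; a row-level condition belongs in WHERE

Fix: Use WHERE for row-level filtering

Corrected query:
SELECT id, product, total FROM orders WHERE total > 744.47

Result:
id | product | total  
---+---------+--------
1  | Cable   | 1942.75
2  | Tablet  | 1647.41
3  | Mouse   | 1902.18
4  | Headset | 1266.18
5  | Webcam  | 1560.43
7  | Laptop  | 774.54 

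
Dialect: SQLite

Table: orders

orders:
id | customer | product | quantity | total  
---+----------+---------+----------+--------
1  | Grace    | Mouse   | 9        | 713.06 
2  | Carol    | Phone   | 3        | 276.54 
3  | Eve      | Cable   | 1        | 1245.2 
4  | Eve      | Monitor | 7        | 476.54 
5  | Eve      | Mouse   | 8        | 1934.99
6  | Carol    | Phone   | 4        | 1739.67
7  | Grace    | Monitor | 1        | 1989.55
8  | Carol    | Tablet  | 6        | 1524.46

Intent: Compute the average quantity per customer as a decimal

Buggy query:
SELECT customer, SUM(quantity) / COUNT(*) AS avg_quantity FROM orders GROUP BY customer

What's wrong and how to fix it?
Bug: Both operands are integers, so '/' performs integer division and truncates

Fix: Cast one side to REAL so the division keeps the fractional part

Corrected query:
SELECT customer, SUM(quantity) * 1.0 / COUNT(*) AS avg_quantity FROM orders GROUP BY customer

Result:
customer | avg_quantity
---------+-------------
Carol    | 4.333333    
Eve      | 5.333333    
Grace    | 5           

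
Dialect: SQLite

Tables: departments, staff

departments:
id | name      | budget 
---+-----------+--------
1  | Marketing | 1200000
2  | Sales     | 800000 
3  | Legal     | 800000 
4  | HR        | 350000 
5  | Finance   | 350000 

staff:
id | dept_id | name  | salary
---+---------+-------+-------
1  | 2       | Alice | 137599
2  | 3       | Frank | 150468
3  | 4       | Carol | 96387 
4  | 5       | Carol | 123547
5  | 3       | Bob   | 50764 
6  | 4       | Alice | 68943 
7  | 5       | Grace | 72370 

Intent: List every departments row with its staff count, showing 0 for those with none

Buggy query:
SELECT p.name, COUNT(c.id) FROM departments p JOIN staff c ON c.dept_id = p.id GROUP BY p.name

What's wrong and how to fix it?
Bug: INNER JOIN drops departments rows that have no matching staff rows

Fix: Use LEFT JOIN so parents without children still appear (COUNT(c.id) gives 0)

Corrected query:
SELECT p.name, COUNT(c.id) FROM departments p LEFT JOIN staff c ON c.dept_id = p.id GROUP BY p.name

Result:
name      | COUNT(c.id)
----------+------------
Finance   | 2          
HR        | 2          
Legal     | 2          
Marketing | 0          
Sales     | 1          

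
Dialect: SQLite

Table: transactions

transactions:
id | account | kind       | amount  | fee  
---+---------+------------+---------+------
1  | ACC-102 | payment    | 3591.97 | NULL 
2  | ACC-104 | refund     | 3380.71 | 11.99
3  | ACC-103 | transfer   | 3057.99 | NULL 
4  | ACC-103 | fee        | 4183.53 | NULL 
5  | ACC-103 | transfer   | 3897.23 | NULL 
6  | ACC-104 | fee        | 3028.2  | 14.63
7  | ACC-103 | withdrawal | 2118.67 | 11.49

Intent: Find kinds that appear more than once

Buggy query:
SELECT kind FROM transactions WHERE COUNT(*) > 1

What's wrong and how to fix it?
Bug: WHERE can't reference COUNT(*); aggregates are computed after WHERE

Fix: Group first, then use HAVING for the count condition

Corrected query:
SELECT kind FROM transactions GROUP BY kind HAVING COUNT(*) > 1

Result:
kind    
--------
fee     
transfer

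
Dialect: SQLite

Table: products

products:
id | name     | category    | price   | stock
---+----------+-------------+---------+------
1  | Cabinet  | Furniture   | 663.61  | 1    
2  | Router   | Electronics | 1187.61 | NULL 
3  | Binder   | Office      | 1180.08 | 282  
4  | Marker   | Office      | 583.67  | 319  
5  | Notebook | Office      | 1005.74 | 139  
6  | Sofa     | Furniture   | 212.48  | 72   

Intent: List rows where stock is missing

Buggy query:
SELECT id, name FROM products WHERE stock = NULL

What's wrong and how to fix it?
Bug: Comparing to NULL with '=' never matches; NULL = NULL is unknown, not true

Fix: Use IS NULL to test for NULL

Corrected query:
SELECT id, name FROM products WHERE stock IS NULL

Result:
id | name  
---+-------
2  | Router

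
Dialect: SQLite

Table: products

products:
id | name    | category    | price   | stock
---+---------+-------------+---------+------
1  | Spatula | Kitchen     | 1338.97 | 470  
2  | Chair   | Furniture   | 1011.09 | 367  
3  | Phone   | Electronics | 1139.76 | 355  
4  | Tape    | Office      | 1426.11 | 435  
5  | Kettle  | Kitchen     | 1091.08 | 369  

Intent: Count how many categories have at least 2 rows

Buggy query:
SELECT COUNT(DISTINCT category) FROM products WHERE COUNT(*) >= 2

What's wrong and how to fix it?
Bug: COUNT(*) cannot appear in WHERE; the per-group count doesn't exist yet

Fix: Use a subquery that GROUPs and filters with HAVING, then count its rows

Corrected query:
SELECT COUNT(*) FROM (SELECT category FROM products GROUP BY category HAVING COUNT(*) >= 2)

Result:
COUNT(*)
--------
1       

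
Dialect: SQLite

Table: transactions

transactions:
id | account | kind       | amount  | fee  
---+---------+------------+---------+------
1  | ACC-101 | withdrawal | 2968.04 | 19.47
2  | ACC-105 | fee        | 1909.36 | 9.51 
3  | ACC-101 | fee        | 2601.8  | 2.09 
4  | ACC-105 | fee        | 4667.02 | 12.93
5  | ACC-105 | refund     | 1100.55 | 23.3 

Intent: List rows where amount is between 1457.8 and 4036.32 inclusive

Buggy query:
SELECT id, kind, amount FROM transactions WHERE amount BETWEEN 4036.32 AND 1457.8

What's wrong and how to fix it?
Bug: The bounds are reversed; BETWEEN a AND b requires a <= b to match anything

Fix: Write BETWEEN 1457.8 AND 4036.32

Corrected query:
SELECT id, kind, amount FROM transactions WHERE amount BETWEEN 1457.8 AND 4036.32

Result:
id | kind       | amount 
---+------------+--------
1  | withdrawal | 2968.04
2  | fee        | 1909.36
3  | fee        | 2601.8 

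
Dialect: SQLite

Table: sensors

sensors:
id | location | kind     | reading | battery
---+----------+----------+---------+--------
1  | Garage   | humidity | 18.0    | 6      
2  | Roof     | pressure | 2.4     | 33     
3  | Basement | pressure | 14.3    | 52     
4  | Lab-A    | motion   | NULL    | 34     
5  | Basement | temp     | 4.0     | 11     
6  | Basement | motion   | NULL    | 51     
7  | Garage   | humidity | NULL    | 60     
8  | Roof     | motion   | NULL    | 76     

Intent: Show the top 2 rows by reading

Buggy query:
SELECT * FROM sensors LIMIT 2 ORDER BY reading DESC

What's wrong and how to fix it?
Bug: ORDER BY cannot follow LIMIT; LIMIT is the final clause

Fix: Swap the clauses: ORDER BY first, then LIMIT

Corrected query:
SELECT * FROM sensors ORDER BY reading DESC LIMIT 2

Result:
id | location | kind     | reading | battery
---+----------+----------+---------+--------
1  | Garage   | humidity | 18      | 6      
3  | Basement | pressure | 14.3    | 52     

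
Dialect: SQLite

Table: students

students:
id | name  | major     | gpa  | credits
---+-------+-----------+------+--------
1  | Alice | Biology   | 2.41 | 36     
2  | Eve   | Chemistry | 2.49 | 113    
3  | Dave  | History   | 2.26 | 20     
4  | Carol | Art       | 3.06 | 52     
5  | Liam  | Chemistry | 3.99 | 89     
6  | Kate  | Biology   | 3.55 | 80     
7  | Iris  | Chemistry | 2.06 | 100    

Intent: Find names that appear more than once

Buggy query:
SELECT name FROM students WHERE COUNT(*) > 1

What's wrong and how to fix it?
Bug: WHERE can't reference COUNT(*); aggregates are computed after WHERE

Fix: Group first, then use HAVING for the count condition

Corrected query:
SELECT name FROM students GROUP BY name HAVING COUNT(*) > 1

Result:
(no rows)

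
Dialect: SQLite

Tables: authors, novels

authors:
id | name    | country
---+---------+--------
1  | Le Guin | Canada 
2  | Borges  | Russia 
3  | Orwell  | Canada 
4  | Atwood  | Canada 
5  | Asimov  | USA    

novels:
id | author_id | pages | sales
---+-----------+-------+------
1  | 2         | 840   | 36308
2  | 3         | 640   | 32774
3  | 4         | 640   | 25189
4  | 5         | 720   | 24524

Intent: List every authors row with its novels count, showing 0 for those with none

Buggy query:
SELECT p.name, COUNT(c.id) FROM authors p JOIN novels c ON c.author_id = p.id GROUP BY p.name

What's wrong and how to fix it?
Bug: An inner join excludes parents with zero children

Fix: Switch to LEFT JOIN to retain unmatched parent rows

Corrected query:
SELECT p.name, COUNT(c.id) FROM authors p LEFT JOIN novels c ON c.author_id = p.id GROUP BY p.name

Result:
name    | COUNT(c.id)
--------+------------
Asimov  | 1          
Atwood  | 1          
Borges  | 1          
Le Guin | 0          
Orwell  | 1          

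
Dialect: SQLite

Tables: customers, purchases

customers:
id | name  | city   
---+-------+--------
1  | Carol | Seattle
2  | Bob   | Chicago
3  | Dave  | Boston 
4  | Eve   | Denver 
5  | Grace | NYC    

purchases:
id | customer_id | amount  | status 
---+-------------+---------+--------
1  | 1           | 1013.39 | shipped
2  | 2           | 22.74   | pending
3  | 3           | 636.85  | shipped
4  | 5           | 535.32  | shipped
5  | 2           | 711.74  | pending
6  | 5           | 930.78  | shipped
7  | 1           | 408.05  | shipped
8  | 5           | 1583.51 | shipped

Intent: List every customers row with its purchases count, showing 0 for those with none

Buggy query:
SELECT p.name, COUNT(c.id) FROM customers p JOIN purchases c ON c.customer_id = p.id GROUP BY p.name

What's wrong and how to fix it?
Bug: INNER JOIN drops customers rows that have no matching purchases rows

Fix: Switch to LEFT JOIN to retain unmatched parent rows

Corrected query:
SELECT p.name, COUNT(c.id) FROM customers p LEFT JOIN purchases c ON c.customer_id = p.id GROUP BY p.name

Result:
name  | COUNT(c.id)
------+------------
Bob   | 2          
Carol | 2          
Dave  | 1          
Eve   | 0          
Grace | 3          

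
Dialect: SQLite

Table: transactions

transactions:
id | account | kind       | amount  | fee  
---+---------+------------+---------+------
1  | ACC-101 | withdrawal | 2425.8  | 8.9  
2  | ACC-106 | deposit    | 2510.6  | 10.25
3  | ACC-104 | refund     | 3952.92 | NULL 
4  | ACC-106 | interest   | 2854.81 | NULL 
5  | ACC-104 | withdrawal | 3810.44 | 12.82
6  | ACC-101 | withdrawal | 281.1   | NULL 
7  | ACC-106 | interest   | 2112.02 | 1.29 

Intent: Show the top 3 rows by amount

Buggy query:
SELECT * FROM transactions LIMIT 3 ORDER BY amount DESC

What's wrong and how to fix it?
Bug: ORDER BY cannot follow LIMIT; LIMIT is the final clause

Fix: Sort with ORDER BY, then apply LIMIT

Corrected query:
SELECT * FROM transactions ORDER BY amount DESC LIMIT 3

Result:
id | account | kind       | amount  | fee  
---+---------+------------+---------+------
3  | ACC-104 | refund     | 3952.92 | NULL 
5  | ACC-104 | withdrawal | 3810.44 | 12.82
4  | ACC-106 | interest   | 2854.81 | NULL 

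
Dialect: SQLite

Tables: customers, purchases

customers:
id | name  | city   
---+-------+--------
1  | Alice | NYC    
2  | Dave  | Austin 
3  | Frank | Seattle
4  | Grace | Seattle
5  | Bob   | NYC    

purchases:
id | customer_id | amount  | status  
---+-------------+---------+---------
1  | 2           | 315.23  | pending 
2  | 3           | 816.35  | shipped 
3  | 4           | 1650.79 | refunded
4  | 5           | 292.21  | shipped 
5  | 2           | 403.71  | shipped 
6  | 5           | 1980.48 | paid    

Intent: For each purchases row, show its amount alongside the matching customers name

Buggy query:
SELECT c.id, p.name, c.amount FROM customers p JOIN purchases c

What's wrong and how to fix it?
Bug: Missing join condition: each purchases row is matched to all customers rows instead of just its own

Fix: Add ON c.customer_id = p.id to the JOIN

Corrected query:
SELECT c.id, p.name, c.amount FROM customers p JOIN purchases c ON c.customer_id = p.id

Result:
id | name  | amount 
---+-------+--------
1  | Dave  | 315.23 
2  | Frank | 816.35 
3  | Grace | 1650.79
4  | Bob   | 292.21 
5  | Dave  | 403.71 
6  | Bob   | 1980.48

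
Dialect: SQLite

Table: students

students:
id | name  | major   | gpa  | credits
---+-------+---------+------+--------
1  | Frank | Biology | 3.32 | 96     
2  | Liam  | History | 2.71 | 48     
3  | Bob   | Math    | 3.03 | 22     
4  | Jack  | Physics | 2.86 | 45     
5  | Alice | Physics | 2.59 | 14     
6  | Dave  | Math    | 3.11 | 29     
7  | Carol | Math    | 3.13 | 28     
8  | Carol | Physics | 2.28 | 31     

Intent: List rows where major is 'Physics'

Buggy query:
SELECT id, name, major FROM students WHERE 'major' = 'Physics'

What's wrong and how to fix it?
Bug: 'major' in single quotes is a string literal, not the column; the comparison is literal-vs-literal and never true

Fix: Remove the quotes around the column name (or use double quotes for an identifier)

Corrected query:
SELECT id, name, major FROM students WHERE major = 'Physics'

Result:
id | name  | major  
---+-------+--------
4  | Jack  | Physics
5  | Alice | Physics
8  | Carol | Physics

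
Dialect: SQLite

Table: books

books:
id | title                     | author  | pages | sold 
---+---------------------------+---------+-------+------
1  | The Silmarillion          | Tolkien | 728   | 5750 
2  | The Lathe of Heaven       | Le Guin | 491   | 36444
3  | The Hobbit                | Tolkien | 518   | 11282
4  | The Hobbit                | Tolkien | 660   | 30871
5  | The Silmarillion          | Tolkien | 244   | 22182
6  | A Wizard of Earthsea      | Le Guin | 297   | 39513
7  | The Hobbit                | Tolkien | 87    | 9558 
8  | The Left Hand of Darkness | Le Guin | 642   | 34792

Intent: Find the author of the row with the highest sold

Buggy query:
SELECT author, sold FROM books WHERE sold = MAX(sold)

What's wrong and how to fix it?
Bug: WHERE is evaluated per row; an aggregate over the whole table isn't defined there

Fix: Use a subquery: WHERE sold = (SELECT MAX(sold) FROM books)

Corrected query:
SELECT author, sold FROM books WHERE sold = (SELECT MAX(sold) FROM books)

Result:
author  | sold 
--------+------
Le Guin | 39513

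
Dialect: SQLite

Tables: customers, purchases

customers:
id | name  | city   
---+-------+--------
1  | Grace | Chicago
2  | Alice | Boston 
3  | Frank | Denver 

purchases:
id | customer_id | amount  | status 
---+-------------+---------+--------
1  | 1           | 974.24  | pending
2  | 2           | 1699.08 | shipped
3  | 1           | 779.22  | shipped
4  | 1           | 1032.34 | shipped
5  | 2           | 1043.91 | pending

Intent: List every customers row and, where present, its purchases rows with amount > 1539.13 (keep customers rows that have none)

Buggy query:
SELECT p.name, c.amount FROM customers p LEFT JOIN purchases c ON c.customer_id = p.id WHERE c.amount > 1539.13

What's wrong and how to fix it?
Bug: Filtering c.amount in WHERE discards the NULL rows produced by LEFT JOIN, turning it into an inner join

Fix: Put 'c.amount > 1539.13' in the JOIN's ON clause instead of WHERE

Corrected query:
SELECT p.name, c.amount FROM customers p LEFT JOIN purchases c ON c.customer_id = p.id AND c.amount > 1539.13

Result:
name  | amount 
------+--------
Grace | NULL   
Alice | 1699.08
Frank | NULL   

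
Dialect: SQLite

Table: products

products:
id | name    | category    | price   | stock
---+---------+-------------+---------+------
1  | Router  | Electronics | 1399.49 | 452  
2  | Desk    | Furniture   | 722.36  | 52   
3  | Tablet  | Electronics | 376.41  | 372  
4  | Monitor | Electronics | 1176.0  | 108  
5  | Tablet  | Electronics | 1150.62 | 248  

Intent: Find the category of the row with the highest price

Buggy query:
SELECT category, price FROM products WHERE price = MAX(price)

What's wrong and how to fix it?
Bug: MAX(price) is an aggregate and cannot be used directly in WHERE

Fix: Wrap MAX in a scalar subquery so WHERE compares against a single value

Corrected query:
SELECT category, price FROM products WHERE price = (SELECT MAX(price) FROM products)

Result:
category    | price  
------------+--------
Electronics | 1399.49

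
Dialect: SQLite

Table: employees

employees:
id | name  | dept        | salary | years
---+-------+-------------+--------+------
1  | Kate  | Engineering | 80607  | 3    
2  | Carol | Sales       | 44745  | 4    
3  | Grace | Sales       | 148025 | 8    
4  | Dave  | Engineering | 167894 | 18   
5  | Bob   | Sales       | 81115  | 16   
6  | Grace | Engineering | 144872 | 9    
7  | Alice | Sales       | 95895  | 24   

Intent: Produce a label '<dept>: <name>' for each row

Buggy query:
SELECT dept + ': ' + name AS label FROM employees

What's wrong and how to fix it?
Bug: SQLite uses || for string concatenation; + coerces text to numbers (yielding 0)

Fix: Use the || operator for string concatenation

Corrected query:
SELECT dept || ': ' || name AS label FROM employees

Result:
label             
------------------
Engineering: Kate 
Sales: Carol      
Sales: Grace      
Engineering: Dave 
Sales: Bob        
Engineering: Grace
Sales: Alice      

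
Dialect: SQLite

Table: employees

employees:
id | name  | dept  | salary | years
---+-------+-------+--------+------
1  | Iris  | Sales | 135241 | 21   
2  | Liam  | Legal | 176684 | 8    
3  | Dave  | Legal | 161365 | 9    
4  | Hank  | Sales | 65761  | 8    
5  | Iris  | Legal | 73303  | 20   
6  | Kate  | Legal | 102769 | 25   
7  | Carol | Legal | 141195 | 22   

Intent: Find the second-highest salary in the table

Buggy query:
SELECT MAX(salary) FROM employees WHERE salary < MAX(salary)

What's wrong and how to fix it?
Bug: The inner MAX is an aggregate inside WHERE, which is not allowed

Fix: Compute the overall MAX in a subquery, then take MAX of rows below it

Corrected query:
SELECT MAX(salary) FROM employees WHERE salary < (SELECT MAX(salary) FROM employees)

Result:
MAX(salary)
-----------
161365     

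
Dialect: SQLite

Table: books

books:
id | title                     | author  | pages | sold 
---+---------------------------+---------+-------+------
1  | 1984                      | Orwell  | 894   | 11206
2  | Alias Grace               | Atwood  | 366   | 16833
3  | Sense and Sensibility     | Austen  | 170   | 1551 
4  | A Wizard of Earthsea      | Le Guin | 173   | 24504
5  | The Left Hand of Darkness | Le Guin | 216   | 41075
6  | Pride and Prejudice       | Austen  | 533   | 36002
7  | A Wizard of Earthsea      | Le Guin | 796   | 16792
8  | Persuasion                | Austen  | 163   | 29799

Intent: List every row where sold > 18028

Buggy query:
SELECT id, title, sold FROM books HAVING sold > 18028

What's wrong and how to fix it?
Bug: HAVING filters the output of aggregation, but this query has no GROUP BY and no aggregate functions, so SQLite rejects it (HAVING clause on a non-aggregate query); the condition here is per row

Fix: Replace HAVING with WHERE since the condition applies to individual rows

Corrected query:
SELECT id, title, sold FROM books WHERE sold > 18028

Result:
id | title                     | sold 
---+---------------------------+------
4  | A Wizard of Earthsea      | 24504
5  | The Left Hand of Darkness | 41075
6  | Pride and Prejudice       | 36002
8  | Persuasion                | 29799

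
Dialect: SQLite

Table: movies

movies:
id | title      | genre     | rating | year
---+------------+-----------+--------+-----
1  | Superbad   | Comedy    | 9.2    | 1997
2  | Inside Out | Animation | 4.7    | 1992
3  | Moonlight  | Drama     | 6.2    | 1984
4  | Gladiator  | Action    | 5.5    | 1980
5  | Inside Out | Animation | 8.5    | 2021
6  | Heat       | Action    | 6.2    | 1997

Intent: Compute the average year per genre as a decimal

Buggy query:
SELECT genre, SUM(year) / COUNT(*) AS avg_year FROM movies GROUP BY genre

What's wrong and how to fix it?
Bug: Both operands are integers, so '/' performs integer division and truncates

Fix: Cast one side to REAL so the division keeps the fractional part

Corrected query:
SELECT genre, SUM(year) * 1.0 / COUNT(*) AS avg_year FROM movies GROUP BY genre

Result:
genre     | avg_year
----------+---------
Action    | 1988.5  
Animation | 2006.5  
Comedy    | 1997    
Drama     | 1984    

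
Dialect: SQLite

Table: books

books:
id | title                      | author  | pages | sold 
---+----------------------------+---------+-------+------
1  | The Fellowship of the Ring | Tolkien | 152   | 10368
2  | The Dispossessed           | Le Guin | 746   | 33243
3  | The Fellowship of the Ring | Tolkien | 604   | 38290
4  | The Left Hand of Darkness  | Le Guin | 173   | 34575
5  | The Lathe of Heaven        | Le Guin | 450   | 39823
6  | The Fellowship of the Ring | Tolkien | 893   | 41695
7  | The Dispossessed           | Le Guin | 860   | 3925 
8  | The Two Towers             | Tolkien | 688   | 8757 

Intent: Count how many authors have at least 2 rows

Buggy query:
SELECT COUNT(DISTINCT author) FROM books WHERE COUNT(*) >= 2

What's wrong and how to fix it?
Bug: COUNT(*) cannot appear in WHERE; the per-group count doesn't exist yet

Fix: Group first with HAVING COUNT(*) >= 2, then COUNT the resulting groups

Corrected query:
SELECT COUNT(*) FROM (SELECT author FROM books GROUP BY author HAVING COUNT(*) >= 2)

Result:
COUNT(*)
--------
2       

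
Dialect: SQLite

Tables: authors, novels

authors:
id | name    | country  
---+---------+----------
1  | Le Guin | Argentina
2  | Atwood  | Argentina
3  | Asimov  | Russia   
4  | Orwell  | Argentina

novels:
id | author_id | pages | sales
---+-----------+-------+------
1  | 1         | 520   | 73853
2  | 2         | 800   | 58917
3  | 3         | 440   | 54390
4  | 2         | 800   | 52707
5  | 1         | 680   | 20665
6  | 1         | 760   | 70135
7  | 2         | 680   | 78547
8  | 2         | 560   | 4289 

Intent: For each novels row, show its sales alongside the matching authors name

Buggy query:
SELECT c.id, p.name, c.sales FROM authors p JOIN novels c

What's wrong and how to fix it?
Bug: Missing join condition: each novels row is matched to all authors rows instead of just its own

Fix: Specify the join condition linking the foreign key to the parent id

Corrected query:
SELECT c.id, p.name, c.sales FROM authors p JOIN novels c ON c.author_id = p.id

Result:
id | name    | sales
---+---------+------
1  | Le Guin | 73853
2  | Atwood  | 58917
3  | Asimov  | 54390
4  | Atwood  | 52707
5  | Le Guin | 20665
6  | Le Guin | 70135
7  | Atwood  | 78547
8  | Atwood  | 4289 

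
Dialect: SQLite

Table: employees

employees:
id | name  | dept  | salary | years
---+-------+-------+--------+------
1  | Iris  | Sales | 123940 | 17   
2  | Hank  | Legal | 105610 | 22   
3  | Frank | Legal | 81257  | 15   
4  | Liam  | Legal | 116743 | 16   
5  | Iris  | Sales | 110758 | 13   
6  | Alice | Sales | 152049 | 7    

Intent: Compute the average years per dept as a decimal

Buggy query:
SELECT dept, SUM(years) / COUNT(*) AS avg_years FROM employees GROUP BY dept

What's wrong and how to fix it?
Bug: Both operands are integers, so '/' performs integer division and truncates

Fix: Multiply by 1.0 (or CAST to REAL) to force floating-point division

Corrected query:
SELECT dept, SUM(years) * 1.0 / COUNT(*) AS avg_years FROM employees GROUP BY dept

Result:
dept  | avg_years
------+----------
Legal | 17.666667
Sales | 12.333333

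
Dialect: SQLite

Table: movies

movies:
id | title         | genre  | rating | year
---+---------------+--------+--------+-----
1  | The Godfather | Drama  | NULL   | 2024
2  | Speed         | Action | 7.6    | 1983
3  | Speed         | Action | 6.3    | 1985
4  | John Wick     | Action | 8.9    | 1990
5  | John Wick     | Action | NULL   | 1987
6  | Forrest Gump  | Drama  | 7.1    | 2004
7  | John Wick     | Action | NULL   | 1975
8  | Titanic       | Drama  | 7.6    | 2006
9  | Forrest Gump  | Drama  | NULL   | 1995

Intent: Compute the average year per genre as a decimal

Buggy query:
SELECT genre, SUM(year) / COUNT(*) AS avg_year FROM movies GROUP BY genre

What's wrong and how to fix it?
Bug: Both operands are integers, so '/' performs integer division and truncates

Fix: Multiply by 1.0 (or CAST to REAL) to force floating-point division

Corrected query:
SELECT genre, SUM(year) * 1.0 / COUNT(*) AS avg_year FROM movies GROUP BY genre

Result:
genre  | avg_year
-------+---------
Action | 1984    
Drama  | 2007.25 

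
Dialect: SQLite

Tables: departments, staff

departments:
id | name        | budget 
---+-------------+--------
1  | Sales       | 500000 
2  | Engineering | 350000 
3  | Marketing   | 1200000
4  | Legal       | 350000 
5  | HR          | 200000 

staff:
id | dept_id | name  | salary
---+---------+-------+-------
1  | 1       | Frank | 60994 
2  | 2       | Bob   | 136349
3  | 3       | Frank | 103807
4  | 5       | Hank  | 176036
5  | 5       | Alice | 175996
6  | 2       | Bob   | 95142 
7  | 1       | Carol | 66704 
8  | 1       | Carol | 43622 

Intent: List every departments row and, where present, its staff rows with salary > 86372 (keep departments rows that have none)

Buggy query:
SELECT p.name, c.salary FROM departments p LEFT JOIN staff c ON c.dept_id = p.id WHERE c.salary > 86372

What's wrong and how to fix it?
Bug: A WHERE condition on the right-hand table after LEFT JOIN drops unmatched parents

Fix: Put 'c.salary > 86372' in the JOIN's ON clause instead of WHERE

Corrected query:
SELECT p.name, c.salary FROM departments p LEFT JOIN staff c ON c.dept_id = p.id AND c.salary > 86372

Result:
name        | salary
------------+-------
Sales       | NULL  
Engineering | 95142 
Engineering | 136349
Marketing   | 103807
Legal       | NULL  
HR          | 175996
HR          | 176036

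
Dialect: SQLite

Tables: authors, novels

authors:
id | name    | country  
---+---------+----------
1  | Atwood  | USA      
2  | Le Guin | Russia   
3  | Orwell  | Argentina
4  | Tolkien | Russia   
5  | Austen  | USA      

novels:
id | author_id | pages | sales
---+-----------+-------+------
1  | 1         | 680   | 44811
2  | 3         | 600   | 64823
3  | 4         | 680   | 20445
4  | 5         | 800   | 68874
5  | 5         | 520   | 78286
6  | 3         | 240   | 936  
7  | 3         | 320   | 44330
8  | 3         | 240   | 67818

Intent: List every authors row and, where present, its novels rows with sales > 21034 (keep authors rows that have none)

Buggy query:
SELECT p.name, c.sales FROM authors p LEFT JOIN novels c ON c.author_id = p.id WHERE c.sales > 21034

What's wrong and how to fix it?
Bug: A WHERE condition on the right-hand table after LEFT JOIN drops unmatched parents

Fix: Move the right-table condition into the ON clause so unmatched parents are kept

Corrected query:
SELECT p.name, c.sales FROM authors p LEFT JOIN novels c ON c.author_id = p.id AND c.sales > 21034

Result:
name    | sales
--------+------
Atwood  | 44811
Le Guin | NULL 
Orwell  | 44330
Orwell  | 64823
Orwell  | 67818
Tolkien | NULL 
Austen  | 68874
Austen  | 78286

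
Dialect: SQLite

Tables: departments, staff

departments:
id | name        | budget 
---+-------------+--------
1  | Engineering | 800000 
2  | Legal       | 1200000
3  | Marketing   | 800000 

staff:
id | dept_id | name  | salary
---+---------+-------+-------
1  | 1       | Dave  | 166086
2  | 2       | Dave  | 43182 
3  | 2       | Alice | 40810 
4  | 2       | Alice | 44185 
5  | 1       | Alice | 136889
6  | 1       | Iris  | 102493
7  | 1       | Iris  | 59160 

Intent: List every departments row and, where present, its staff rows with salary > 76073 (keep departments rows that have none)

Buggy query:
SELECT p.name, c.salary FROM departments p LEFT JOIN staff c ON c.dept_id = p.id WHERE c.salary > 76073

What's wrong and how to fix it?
Bug: A WHERE condition on the right-hand table after LEFT JOIN drops unmatched parents

Fix: Move the right-table condition into the ON clause so unmatched parents are kept

Corrected query:
SELECT p.name, c.salary FROM departments p LEFT JOIN staff c ON c.dept_id = p.id AND c.salary > 76073

Result:
name        | salary
------------+-------
Engineering | 102493
Engineering | 136889
Engineering | 166086
Legal       | NULL  
Marketing   | NULL  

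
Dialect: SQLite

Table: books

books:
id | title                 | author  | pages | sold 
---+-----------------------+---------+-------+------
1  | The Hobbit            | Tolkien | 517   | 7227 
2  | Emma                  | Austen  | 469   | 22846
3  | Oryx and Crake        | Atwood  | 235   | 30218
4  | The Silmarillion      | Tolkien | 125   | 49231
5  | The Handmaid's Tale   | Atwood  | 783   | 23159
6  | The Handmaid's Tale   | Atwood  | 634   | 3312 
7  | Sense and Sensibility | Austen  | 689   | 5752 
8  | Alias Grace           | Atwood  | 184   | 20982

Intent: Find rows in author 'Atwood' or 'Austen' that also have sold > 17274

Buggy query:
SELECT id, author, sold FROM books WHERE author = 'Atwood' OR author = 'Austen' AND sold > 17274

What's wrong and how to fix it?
Bug: Without parentheses, AND is evaluated before OR, so the sold filter only applies to the 'Austen' branch

Fix: Group the OR with parentheses (or use IN), then AND the threshold

Corrected query:
SELECT id, author, sold FROM books WHERE (author = 'Atwood' OR author = 'Austen') AND sold > 17274

Result:
id | author | sold 
---+--------+------
2  | Austen | 22846
3  | Atwood | 30218
5  | Atwood | 23159
8  | Atwood | 20982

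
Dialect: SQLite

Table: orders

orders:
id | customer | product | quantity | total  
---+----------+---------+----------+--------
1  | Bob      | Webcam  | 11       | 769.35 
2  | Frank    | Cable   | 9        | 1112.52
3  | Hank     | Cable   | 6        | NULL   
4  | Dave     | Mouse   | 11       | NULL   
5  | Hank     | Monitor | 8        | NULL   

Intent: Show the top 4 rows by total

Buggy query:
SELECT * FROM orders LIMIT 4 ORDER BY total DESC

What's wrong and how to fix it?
Bug: LIMIT must come after ORDER BY

Fix: Swap the clauses: ORDER BY first, then LIMIT

Corrected query:
SELECT * FROM orders ORDER BY total DESC LIMIT 4

Result:
id | customer | product | quantity | total  
---+----------+---------+----------+--------
2  | Frank    | Cable   | 9        | 1112.52
1  | Bob      | Webcam  | 11       | 769.35 
3  | Hank     | Cable   | 6        | NULL   
4  | Dave     | Mouse   | 11       | NULL   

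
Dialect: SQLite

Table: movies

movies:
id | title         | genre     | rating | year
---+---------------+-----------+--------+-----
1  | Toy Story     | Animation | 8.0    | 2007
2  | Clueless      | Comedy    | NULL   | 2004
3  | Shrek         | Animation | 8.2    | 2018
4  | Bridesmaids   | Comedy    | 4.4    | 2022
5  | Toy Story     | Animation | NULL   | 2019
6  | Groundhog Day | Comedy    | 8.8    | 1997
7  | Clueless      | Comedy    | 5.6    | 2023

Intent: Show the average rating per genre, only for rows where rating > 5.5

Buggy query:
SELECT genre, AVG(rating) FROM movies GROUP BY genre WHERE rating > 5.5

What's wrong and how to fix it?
Bug: WHERE cannot follow GROUP BY

Fix: Place WHERE between FROM and GROUP BY

Corrected query:
SELECT genre, AVG(rating) FROM movies WHERE rating > 5.5 GROUP BY genre

Result:
genre     | AVG(rating)
----------+------------
Animation | 8.1        
Comedy    | 7.2        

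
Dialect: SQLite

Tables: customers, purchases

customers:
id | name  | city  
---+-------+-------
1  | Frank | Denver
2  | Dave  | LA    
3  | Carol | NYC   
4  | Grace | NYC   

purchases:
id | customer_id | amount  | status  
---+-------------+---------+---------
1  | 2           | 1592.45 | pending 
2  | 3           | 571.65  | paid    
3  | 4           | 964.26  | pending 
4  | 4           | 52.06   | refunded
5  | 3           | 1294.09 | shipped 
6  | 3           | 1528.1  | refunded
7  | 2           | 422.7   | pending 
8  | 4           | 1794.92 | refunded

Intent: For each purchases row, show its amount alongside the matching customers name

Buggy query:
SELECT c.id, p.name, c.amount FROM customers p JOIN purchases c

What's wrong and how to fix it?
Bug: JOIN with no ON clause produces a cartesian product; every purchases row pairs with every customers row

Fix: Specify the join condition linking the foreign key to the parent id

Corrected query:
SELECT c.id, p.name, c.amount FROM customers p JOIN purchases c ON c.customer_id = p.id

Result:
id | name  | amount 
---+-------+--------
1  | Dave  | 1592.45
2  | Carol | 571.65 
3  | Grace | 964.26 
4  | Grace | 52.06  
5  | Carol | 1294.09
6  | Carol | 1528.1 
7  | Dave  | 422.7  
8  | Grace | 1794.92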